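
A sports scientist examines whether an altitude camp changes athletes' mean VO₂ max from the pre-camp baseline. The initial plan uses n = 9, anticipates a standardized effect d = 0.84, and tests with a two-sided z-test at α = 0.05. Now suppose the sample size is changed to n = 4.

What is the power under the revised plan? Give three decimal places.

Power ≈ 0.390

With n = 4: δ = d·√n = 0.84 × √4 = 1.6800. Critical value z_{0.025} = 1.960.
Revised power = Φ(δ − 1.960) + Φ(−δ − 1.960) = Φ(-0.280) + Φ(-3.640) = 0.3898 + 0.0001 = 0.3899.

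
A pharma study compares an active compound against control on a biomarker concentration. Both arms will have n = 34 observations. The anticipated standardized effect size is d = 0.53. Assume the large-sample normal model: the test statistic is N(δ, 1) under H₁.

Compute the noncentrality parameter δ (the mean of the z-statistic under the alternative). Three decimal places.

The noncentrality parameter scales effect size by the design's sample-size factor: δ = d·√(n/2) = 0.53 × √(34/2) = 2.1852

δ ≈ 2.185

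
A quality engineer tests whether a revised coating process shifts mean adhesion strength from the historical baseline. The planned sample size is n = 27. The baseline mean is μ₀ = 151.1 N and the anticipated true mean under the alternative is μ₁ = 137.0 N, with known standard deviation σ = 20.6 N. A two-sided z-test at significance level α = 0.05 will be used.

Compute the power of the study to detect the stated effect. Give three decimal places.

Standardized effect: d = |μ₁ − μ₀| / σ = |137.0 − 151.1| / 20.6 = 0.6845
Noncentrality parameter: δ = d·√n = 0.6845 × √27 = 3.5566
Critical value for a two-sided test at α = 0.05: z_{α/2} = 1.960.
Power = Φ(δ − 1.960) + Φ(−δ − 1.960) = Φ(1.597) + Φ(-5.517) = 0.9448 + 0.0000 = 0.9448.

Power ≈ 0.945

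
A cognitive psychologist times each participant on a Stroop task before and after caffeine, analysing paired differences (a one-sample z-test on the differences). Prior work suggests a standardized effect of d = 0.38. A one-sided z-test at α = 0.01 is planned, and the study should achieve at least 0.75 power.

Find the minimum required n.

n = 63

Set Φ(δ − 2.326) = 0.75; then δ − 2.326 = Φ⁻¹(0.75) = 0.674, giving δ = 3.001.
δ = d·√n ⇒ n = (δ/d)² = (3.001 / 0.38)² = 62.36.
Round up to the next whole unit.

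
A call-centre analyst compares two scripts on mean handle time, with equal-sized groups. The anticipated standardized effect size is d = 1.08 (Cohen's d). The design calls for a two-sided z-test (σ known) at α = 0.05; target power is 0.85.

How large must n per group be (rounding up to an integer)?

n = 16 per group

Set Φ(δ − 1.960) = 0.85; then δ − 1.960 = Φ⁻¹(0.85) = 1.036, giving δ = 2.996.
(For δ > 0 the lower-tail rejection region contributes negligibly to power, so the one-term inversion is standard.)
δ = d·√(n/2) ⇒ n = 2(δ/d)² = 2 × (2.996 / 1.08)² = 15.40.
Rounding up, n = 16 per group.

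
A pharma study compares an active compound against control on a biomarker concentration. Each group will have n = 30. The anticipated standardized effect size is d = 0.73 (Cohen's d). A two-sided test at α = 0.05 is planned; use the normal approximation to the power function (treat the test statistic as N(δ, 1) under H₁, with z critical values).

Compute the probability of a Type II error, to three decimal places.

Noncentrality parameter: δ = d·√(n/2) = 0.73 × √(30/2) = 2.8273
Two-sided α = 0.05 → critical value z_{0.025} = 1.960.
Power = Φ(δ − 1.960) + Φ(−δ − 1.960) = Φ(0.867) + Φ(-4.787) = 0.8071 + 0.0000 = 0.8071.
Type II error: β = 1 − power = 1 − 0.8071 = 0.1929.

β ≈ 0.193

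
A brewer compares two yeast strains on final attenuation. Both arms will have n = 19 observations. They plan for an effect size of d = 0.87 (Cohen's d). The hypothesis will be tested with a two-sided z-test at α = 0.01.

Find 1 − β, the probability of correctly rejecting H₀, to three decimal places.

Power ≈ 0.542

Noncentrality parameter: δ = d·√(n/2) = 0.87 × √(19/2) = 2.6815
Critical value for a two-sided test at α = 0.01: z_{α/2} = 2.576.
Power = Φ(δ − 2.576) + Φ(−δ − 2.576) = Φ(0.106) + Φ(-5.257) = 0.5421 + 0.0000 = 0.5421.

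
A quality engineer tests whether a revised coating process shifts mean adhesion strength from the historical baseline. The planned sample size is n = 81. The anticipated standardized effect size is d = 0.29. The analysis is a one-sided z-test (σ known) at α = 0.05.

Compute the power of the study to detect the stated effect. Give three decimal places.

Power ≈ 0.833

Noncentrality parameter: δ = d·√n = 0.29 × √81 = 2.6100
One-sided α = 0.05 → critical value z_{0.05} = 1.645.
Power = P(Z > 1.645 − δ) = Φ(0.965) = 0.8328.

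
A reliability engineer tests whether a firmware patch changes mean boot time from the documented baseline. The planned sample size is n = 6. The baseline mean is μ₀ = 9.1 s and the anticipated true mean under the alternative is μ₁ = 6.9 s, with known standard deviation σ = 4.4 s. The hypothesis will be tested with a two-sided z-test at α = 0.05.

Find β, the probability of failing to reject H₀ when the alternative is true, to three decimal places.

Standardized effect: d = |μ₁ − μ₀| / σ = |6.9 − 9.1| / 4.4 = 0.5000
Noncentrality parameter: δ = d·√n = 0.5000 × √6 = 1.2247
Two-sided α = 0.05 → critical value z_{0.025} = 1.960.
Power = Φ(δ − 1.960) + Φ(−δ − 1.960) = Φ(-0.735) + Φ(-3.185) = 0.2311 + 0.0007 = 0.2318.
Type II error: β = 1 − power = 1 − 0.2318 = 0.7682.

β ≈ 0.768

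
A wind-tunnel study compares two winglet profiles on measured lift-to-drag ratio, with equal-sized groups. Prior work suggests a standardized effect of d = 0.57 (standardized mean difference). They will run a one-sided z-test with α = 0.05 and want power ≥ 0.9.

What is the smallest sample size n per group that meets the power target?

n = 53 per group

For power 0.9 need Φ(δ − z_{0.05}) = 0.9, so δ = z_{0.05} + z_{0.10} = 1.645 + 1.282 = 2.926.
δ = d·√(n/2) ⇒ n = 2(δ/d)² = 2 × (2.926 / 0.57)² = 52.72.
Round up to the next whole unit.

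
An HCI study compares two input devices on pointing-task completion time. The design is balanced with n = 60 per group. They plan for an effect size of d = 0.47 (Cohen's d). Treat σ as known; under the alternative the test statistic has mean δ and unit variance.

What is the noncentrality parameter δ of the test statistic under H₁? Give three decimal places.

The noncentrality parameter scales effect size by the design's sample-size factor: δ = d·√(n/2) = 0.47 × √(60/2) = 2.5743

δ ≈ 2.574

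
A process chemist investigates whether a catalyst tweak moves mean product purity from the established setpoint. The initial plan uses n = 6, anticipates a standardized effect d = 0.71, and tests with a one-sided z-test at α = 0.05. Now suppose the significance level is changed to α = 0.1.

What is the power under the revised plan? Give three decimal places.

Power ≈ 0.676

δ = d·√n = 0.71 × √6 = 1.7391 (unchanged). New critical value: z_{0.1} = 1.282.
Revised power = Φ(δ − 1.282) = Φ(0.458) = 0.6764.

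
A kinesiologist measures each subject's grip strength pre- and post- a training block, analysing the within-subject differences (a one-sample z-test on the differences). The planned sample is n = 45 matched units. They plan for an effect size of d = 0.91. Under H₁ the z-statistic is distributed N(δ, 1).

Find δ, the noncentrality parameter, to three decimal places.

δ ≈ 6.104

The noncentrality parameter scales effect size by the design's sample-size factor: δ = d·√n = 0.91 × √45 = 6.1045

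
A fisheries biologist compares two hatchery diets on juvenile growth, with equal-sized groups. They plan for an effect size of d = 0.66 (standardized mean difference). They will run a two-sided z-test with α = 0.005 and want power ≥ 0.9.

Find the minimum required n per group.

n = 77 per group

Set Φ(δ − 2.807) = 0.9; then δ − 2.807 = Φ⁻¹(0.9) = 1.282, giving δ = 4.089.
(The Φ(−δ − z_{α/2}) term is vanishingly small for δ > 0 and is dropped in the standard sample-size formula.)
δ = d·√(n/2) ⇒ n = 2(δ/d)² = 2 × (4.089 / 0.66)² = 76.75.
Rounding up, n = 77 per group.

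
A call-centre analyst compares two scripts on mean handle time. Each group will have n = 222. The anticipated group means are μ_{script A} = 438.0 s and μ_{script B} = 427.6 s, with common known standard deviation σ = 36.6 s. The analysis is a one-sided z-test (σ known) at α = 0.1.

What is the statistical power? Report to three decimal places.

Power ≈ 0.957

Standardized effect: d = |μ_{script A} − μ_{script B}| / σ = |438.0 − 427.6| / 36.6 = 0.2842
Noncentrality parameter: δ = d·√(n/2) = 0.2842 × √(222/2) = 2.9937
One-sided α = 0.1 → critical value z_{0.1} = 1.282.
Power = P(Z > 1.282 − δ) = Φ(1.712) = 0.9566.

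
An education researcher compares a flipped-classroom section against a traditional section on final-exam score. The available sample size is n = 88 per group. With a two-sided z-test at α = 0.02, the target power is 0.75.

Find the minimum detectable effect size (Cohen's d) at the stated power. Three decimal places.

d ≈ 0.452

Required noncentrality: δ = z_{0.01} + z_{0.25} = 2.326 + 0.674 = 3.001.
(Lower-tail contribution to power is negligible for δ > 0.)
δ = d·√(n/2) ⇒ d = δ/√(n/2) = 3.001/√(88/2) = 0.4524.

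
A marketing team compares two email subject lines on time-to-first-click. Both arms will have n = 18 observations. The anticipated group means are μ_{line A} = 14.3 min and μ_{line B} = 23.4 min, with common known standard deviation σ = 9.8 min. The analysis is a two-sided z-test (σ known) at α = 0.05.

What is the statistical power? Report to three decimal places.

Power ≈ 0.796

Standardized effect: d = |μ_{line A} − μ_{line B}| / σ = |14.3 − 23.4| / 9.8 = 0.9286
Noncentrality parameter: δ = d·√(n/2) = 0.9286 × √(18/2) = 2.7857
Critical value for a two-sided test at α = 0.05: z_{α/2} = 1.960.
Power = Φ(δ − 1.960) + Φ(−δ − 1.960) = Φ(0.826) + Φ(-4.746) = 0.7955 + 0.0000 = 0.7955.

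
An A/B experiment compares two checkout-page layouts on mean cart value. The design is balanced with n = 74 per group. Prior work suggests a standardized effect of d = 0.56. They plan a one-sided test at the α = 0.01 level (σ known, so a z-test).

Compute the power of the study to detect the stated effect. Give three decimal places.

Noncentrality parameter: δ = d·√(n/2) = 0.56 × √(74/2) = 3.4063
One-sided α = 0.01 → critical value z_{0.01} = 2.326.
Power = Φ(δ − 2.326) = Φ(1.080) = 0.8599.

Power ≈ 0.860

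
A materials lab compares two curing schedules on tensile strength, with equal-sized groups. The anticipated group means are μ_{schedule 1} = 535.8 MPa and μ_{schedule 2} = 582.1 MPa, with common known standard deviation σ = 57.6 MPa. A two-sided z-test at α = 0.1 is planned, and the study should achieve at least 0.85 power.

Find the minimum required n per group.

Standardized effect: d = |μ_{schedule 1} − μ_{schedule 2}| / σ = |535.8 − 582.1| / 57.6 = 0.8038
Set Φ(δ − 1.645) = 0.85; then δ − 1.645 = Φ⁻¹(0.85) = 1.036, giving δ = 2.681.
(For δ > 0 the lower-tail rejection region contributes negligibly to power, so the one-term inversion is standard.)
δ = d·√(n/2) ⇒ n = 2(δ/d)² = 2 × (2.681 / 0.8038)² = 22.25.
Rounding up, n = 23 per group.

n = 23 per group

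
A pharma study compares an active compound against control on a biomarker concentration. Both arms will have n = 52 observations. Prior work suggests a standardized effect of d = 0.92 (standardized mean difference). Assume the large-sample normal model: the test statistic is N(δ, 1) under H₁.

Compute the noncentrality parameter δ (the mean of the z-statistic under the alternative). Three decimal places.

δ ≈ 4.691

δ = d·√(n/2) = 0.92 × √(52/2) = 4.6911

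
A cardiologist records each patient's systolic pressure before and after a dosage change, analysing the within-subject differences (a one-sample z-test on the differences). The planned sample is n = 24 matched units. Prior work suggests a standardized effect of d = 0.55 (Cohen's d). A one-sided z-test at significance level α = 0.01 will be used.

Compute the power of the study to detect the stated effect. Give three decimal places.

Power ≈ 0.644

Noncentrality parameter: δ = d·√n = 0.55 × √24 = 2.6944
One-sided α = 0.01 → critical value z_{0.01} = 2.326.
Power = Φ(δ − 2.326) = Φ(0.368) = 0.6436.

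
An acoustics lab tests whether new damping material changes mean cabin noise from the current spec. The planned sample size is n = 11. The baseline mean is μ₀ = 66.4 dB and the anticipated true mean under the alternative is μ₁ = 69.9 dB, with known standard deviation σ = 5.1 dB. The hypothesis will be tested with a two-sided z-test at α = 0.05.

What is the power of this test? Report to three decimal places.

Standardized effect: d = |μ₁ − μ₀| / σ = |69.9 − 66.4| / 5.1 = 0.6863
Noncentrality parameter: δ = d·√n = 0.6863 × √11 = 2.2761
Critical value for a two-sided test at α = 0.05: z_{α/2} = 1.960.
Power = Φ(δ − 1.960) + Φ(−δ − 1.960) = Φ(0.316) + Φ(-4.236) = 0.6241 + 0.0000 = 0.6241.

Power ≈ 0.624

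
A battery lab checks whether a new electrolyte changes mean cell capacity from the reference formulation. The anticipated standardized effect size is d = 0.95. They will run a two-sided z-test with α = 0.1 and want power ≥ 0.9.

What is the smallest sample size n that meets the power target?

For power 0.9 need Φ(δ − z_{0.05}) = 0.9, so δ = z_{0.05} + z_{0.10} = 1.645 + 1.282 = 2.926.
(Ignoring the negligible lower-tail rejection probability gives the usual closed-form inversion.)
δ = d·√n ⇒ n = (δ/d)² = (2.926 / 0.95)² = 9.49.
Rounding up, n = 10.

n = 10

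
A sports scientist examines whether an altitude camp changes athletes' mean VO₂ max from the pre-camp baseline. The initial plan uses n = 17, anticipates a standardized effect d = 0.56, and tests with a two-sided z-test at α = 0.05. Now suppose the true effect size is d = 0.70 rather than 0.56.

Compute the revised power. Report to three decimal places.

With d = 0.70: δ = d·√n = 0.70 × √17 = 2.8862. Critical value z_{0.025} = 1.960.
Revised power = Φ(δ − 1.960) + Φ(−δ − 1.960) = Φ(0.926) + Φ(-4.846) = 0.8228 + 0.0000 = 0.8228.

Power ≈ 0.823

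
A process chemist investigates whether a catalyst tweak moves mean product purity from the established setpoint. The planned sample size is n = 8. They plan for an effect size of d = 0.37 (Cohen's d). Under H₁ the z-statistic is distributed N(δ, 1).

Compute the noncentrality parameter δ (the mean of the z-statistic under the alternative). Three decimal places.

δ ≈ 1.047

δ = d·√n = 0.37 × √8 = 1.0465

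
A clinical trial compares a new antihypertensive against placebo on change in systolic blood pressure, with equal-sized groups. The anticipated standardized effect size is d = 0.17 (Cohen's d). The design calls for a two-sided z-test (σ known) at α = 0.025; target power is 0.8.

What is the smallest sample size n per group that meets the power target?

For power 0.8 need Φ(δ − z_{0.0125}) = 0.8, so δ = z_{0.0125} + z_{0.20} = 2.241 + 0.842 = 3.083.
(For δ > 0 the lower-tail rejection region contributes negligibly to power, so the one-term inversion is standard.)
δ = d·√(n/2) ⇒ n = 2(δ/d)² = 2 × (3.083 / 0.17)² = 657.79.
Round up to the next whole unit.

n = 658 per group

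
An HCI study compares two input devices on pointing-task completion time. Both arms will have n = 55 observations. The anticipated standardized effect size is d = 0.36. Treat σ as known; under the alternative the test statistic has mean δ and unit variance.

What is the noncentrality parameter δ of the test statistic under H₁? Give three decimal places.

The noncentrality parameter scales effect size by the design's sample-size factor: δ = d·√(n/2) = 0.36 × √(55/2) = 1.8879

δ ≈ 1.888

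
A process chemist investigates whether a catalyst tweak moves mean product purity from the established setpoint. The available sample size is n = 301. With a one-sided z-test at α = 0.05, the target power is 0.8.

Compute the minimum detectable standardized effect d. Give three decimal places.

d ≈ 0.143

Need Φ(δ − 1.645) = 0.8, so δ = 1.645 + 0.842 = 2.486.
δ = d·√n ⇒ d = δ/√n = 2.486/√301 = 0.1433.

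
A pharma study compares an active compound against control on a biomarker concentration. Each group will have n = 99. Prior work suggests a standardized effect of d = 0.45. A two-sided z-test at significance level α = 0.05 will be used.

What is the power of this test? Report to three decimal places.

Power ≈ 0.886

Noncentrality parameter: λ = d·√(n/2) = 0.45 × √(99/2) = 3.1660
Two-sided α = 0.05 → critical value z_{0.025} = 1.960.
Power = Φ(λ − 1.960) + Φ(−λ − 1.960) = Φ(1.206) + Φ(-5.126) = 0.8861 + 0.0000 = 0.8861.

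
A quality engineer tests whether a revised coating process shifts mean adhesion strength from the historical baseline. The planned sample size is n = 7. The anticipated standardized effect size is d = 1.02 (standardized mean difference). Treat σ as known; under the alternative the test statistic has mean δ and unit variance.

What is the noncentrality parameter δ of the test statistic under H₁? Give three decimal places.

δ = d·√n = 1.02 × √7 = 2.6987

δ ≈ 2.699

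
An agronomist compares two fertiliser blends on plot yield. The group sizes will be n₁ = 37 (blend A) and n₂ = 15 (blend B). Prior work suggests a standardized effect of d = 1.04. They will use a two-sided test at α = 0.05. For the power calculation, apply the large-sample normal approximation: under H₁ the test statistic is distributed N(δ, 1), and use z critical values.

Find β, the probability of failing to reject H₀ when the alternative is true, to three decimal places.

Noncentrality parameter: δ = d / √(1/n₁ + 1/n₂) = 1.04 / √(1/37 + 1/15) = 3.3976
Critical value for a two-sided test at α = 0.05: z_{α/2} = 1.960.
Power = Φ(δ − 1.960) + Φ(−δ − 1.960) = Φ(1.438) + Φ(-5.358) = 0.9247 + 0.0000 = 0.9247.
Type II error: β = 1 − power = 1 − 0.9247 = 0.0753.

β ≈ 0.075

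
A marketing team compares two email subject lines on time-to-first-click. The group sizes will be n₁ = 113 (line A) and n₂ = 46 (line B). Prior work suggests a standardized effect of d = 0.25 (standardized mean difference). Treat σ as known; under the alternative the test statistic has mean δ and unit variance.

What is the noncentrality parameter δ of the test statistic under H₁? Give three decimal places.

The noncentrality parameter scales effect size by the design's sample-size factor: δ = d / √(1/n₁ + 1/n₂) = 0.25 / √(1/113 + 1/46) = 1.4294

δ ≈ 1.429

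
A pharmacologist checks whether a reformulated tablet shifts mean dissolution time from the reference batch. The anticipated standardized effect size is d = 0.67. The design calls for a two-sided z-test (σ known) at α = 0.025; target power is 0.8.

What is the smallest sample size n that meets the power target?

For power 0.8 need Φ(δ − z_{0.0125}) = 0.8, so δ = z_{0.0125} + z_{0.20} = 2.241 + 0.842 = 3.083.
(For δ > 0 the lower-tail rejection region contributes negligibly to power, so the one-term inversion is standard.)
δ = d·√n ⇒ n = (δ/d)² = (3.083 / 0.67)² = 21.17.
Rounding up, n = 22.

n = 22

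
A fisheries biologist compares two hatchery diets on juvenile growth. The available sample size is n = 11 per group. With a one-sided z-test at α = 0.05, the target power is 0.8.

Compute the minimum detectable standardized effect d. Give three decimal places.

d ≈ 1.060

Required noncentrality: δ = z_{0.05} + z_{0.20} = 1.645 + 0.842 = 2.486.
δ = d·√(n/2) ⇒ d = δ/√(n/2) = 2.486/√(11/2) = 1.0602.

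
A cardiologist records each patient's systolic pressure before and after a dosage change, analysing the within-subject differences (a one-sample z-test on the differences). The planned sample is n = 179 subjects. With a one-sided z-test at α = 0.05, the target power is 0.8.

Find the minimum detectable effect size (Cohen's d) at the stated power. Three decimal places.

Required noncentrality: δ = z_{0.05} + z_{0.20} = 1.645 + 0.842 = 2.486.
δ = d·√n ⇒ d = δ/√n = 2.486/√179 = 0.1858.

d ≈ 0.186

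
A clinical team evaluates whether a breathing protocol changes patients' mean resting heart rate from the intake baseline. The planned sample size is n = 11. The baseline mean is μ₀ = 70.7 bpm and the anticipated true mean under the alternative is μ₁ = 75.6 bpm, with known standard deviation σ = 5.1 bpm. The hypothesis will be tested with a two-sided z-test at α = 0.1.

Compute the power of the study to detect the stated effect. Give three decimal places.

Power ≈ 0.938

Standardized effect: d = |μ₁ − μ₀| / σ = |75.6 − 70.7| / 5.1 = 0.9608
Noncentrality parameter: δ = d·√n = 0.9608 × √11 = 3.1866
Two-sided α = 0.1 → critical value z_{0.05} = 1.645.
Power = Φ(δ − 1.645) + Φ(−δ − 1.645) = Φ(1.542) + Φ(-4.831) = 0.9384 + 0.0000 = 0.9384.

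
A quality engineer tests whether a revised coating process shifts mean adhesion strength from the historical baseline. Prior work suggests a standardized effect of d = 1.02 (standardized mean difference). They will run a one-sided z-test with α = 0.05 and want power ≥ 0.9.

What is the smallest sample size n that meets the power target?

n = 9

Set Φ(δ − 1.645) = 0.9; then δ − 1.645 = Φ⁻¹(0.9) = 1.282, giving δ = 2.926.
δ = d·√n ⇒ n = (δ/d)² = (2.926 / 1.02)² = 8.23.
Round up to the next whole unit.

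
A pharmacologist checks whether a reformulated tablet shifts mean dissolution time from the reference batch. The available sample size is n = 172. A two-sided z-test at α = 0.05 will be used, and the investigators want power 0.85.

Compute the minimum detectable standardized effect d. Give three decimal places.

Required noncentrality: δ = z_{0.025} + z_{0.15} = 1.960 + 1.036 = 2.996.
(The second rejection-region term Φ(−δ − z_{α/2}) is negligible and dropped.)
δ = d·√n ⇒ d = δ/√n = 2.996/√172 = 0.2285.

d ≈ 0.228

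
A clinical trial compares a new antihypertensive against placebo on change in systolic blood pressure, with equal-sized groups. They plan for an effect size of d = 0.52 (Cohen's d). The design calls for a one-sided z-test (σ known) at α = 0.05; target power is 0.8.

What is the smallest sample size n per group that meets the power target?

n = 46 per group

Set Φ(δ − 1.645) = 0.8; then δ − 1.645 = Φ⁻¹(0.8) = 0.842, giving δ = 2.486.
δ = d·√(n/2) ⇒ n = 2(δ/d)² = 2 × (2.486 / 0.52)² = 45.73.
Rounding up, n = 46 per group.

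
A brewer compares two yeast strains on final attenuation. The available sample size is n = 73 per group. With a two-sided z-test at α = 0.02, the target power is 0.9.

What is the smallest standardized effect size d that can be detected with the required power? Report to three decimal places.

Required noncentrality: δ = z_{0.01} + z_{0.10} = 2.326 + 1.282 = 3.608.
(Lower-tail contribution to power is negligible for δ > 0.)
δ = d·√(n/2) ⇒ d = δ/√(n/2) = 3.608/√(73/2) = 0.5972.

d ≈ 0.597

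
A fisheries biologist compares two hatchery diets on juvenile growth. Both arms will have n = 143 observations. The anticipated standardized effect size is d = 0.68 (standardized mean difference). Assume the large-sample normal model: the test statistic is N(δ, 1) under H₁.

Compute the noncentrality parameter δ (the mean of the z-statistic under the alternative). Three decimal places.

δ = d·√(n/2) = 0.68 × √(143/2) = 5.7499

δ ≈ 5.750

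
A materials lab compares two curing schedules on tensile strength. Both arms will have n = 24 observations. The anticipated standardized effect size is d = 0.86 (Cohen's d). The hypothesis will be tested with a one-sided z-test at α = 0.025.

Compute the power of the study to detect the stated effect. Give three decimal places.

Power ≈ 0.846

Noncentrality parameter: δ = d·√(n/2) = 0.86 × √(24/2) = 2.9791
One-sided α = 0.025 → critical value z_{0.025} = 1.960.
Power = P(Z > 1.960 − δ) = Φ(1.019) = 0.8459.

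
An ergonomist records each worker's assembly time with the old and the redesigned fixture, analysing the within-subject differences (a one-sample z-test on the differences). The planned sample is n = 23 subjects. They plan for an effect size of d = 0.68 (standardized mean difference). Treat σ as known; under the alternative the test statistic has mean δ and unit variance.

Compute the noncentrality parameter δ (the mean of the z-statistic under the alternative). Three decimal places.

The noncentrality parameter scales effect size by the design's sample-size factor: δ = d·√n = 0.68 × √23 = 3.2612

δ ≈ 3.261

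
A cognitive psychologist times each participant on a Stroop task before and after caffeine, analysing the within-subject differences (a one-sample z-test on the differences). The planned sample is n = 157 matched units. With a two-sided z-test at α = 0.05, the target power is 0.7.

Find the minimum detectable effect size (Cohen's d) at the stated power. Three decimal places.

Need Φ(δ − 1.960) = 0.7, so δ = 1.960 + 0.524 = 2.484.
(Lower-tail contribution to power is negligible for δ > 0.)
δ = d·√n ⇒ d = δ/√n = 2.484/√157 = 0.1983.

d ≈ 0.198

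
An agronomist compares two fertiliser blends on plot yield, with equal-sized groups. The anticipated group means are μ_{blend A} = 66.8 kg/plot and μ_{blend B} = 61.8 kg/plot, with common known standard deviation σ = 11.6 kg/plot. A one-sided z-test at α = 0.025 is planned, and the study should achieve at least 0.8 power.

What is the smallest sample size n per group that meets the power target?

n = 85 per group

Standardized effect: d = |μ_{blend A} − μ_{blend B}| / σ = |66.8 − 61.8| / 11.6 = 0.4310
Set Φ(δ − 1.960) = 0.8; then δ − 1.960 = Φ⁻¹(0.8) = 0.842, giving δ = 2.802.
δ = d·√(n/2) ⇒ n = 2(δ/d)² = 2 × (2.802 / 0.4310)² = 84.49.
Rounding up, n = 85 per group.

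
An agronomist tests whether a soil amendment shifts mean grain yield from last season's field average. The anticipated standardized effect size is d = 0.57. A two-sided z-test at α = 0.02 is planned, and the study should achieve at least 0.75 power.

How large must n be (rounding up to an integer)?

n = 28

For power 0.75 need Φ(δ − z_{0.01}) = 0.75, so δ = z_{0.01} + z_{0.25} = 2.326 + 0.674 = 3.001.
(Ignoring the negligible lower-tail rejection probability gives the usual closed-form inversion.)
δ = d·√n ⇒ n = (δ/d)² = (3.001 / 0.57)² = 27.72.
Round up to the next whole unit.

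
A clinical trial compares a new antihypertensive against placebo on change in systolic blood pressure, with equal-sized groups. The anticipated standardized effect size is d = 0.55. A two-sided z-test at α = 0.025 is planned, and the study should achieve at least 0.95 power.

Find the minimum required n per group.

n = 100 per group

For power 0.95 need Φ(δ − z_{0.0125}) = 0.95, so δ = z_{0.0125} + z_{0.05} = 2.241 + 1.645 = 3.886.
(The Φ(−δ − z_{α/2}) term is vanishingly small for δ > 0 and is dropped in the standard sample-size formula.)
δ = d·√(n/2) ⇒ n = 2(δ/d)² = 2 × (3.886 / 0.55)² = 99.85.
Round up to the next whole unit.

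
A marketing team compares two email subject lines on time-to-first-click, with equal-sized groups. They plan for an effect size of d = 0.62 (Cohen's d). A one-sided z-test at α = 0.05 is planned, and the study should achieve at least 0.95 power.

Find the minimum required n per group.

n = 57 per group

For power 0.95 need Φ(δ − z_{0.05}) = 0.95, so δ = z_{0.05} + z_{0.05} = 1.645 + 1.645 = 3.290.
δ = d·√(n/2) ⇒ n = 2(δ/d)² = 2 × (3.290 / 0.62)² = 56.31.
Round up to the next whole unit.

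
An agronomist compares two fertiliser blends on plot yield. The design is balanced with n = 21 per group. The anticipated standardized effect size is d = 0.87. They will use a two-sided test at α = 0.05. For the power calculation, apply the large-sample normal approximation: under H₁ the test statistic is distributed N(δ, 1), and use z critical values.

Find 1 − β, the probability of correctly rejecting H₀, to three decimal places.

Noncentrality parameter: δ = d·√(n/2) = 0.87 × √(21/2) = 2.8191
Two-sided α = 0.05 → critical value z_{0.025} = 1.960.
Power = Φ(δ − 1.960) + Φ(−δ − 1.960) = Φ(0.859) + Φ(-4.779) = 0.8049 + 0.0000 = 0.8049.

Power ≈ 0.805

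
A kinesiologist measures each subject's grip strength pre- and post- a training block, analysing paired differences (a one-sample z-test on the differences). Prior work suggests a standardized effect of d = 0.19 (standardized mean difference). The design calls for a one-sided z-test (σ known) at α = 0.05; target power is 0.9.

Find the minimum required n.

n = 238

For power 0.9 need Φ(δ − z_{0.05}) = 0.9, so δ = z_{0.05} + z_{0.10} = 1.645 + 1.282 = 2.926.
δ = d·√n ⇒ n = (δ/d)² = (2.926 / 0.19)² = 237.23.
Round up to the next whole unit.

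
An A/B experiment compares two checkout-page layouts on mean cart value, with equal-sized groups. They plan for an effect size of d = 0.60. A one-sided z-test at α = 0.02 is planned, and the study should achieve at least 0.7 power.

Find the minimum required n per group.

n = 37 per group

For power 0.7 need Φ(δ − z_{0.02}) = 0.7, so δ = z_{0.02} + z_{0.30} = 2.054 + 0.524 = 2.578.
δ = d·√(n/2) ⇒ n = 2(δ/d)² = 2 × (2.578 / 0.60)² = 36.93.
Rounding up, n = 37 per group.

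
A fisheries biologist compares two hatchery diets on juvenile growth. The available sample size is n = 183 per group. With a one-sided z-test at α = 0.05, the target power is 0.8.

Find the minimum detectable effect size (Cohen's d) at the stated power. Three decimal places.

Need Φ(δ − 1.645) = 0.8, so δ = 1.645 + 0.842 = 2.486.
δ = d·√(n/2) ⇒ d = δ/√(n/2) = 2.486/√(183/2) = 0.2599.

d ≈ 0.260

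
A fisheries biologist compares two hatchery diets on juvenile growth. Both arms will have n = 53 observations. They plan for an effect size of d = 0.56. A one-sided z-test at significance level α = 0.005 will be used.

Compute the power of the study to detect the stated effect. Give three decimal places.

Noncentrality parameter: δ = d·√(n/2) = 0.56 × √(53/2) = 2.8828
One-sided α = 0.005 → critical value z_{0.005} = 2.576.
Power = P(Z > 2.576 − δ) = Φ(0.307) = 0.6206.

Power ≈ 0.621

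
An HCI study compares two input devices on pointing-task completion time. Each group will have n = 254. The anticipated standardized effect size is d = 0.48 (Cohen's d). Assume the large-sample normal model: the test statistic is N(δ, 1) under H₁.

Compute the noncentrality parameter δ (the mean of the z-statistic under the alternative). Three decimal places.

The noncentrality parameter scales effect size by the design's sample-size factor: δ = d·√(n/2) = 0.48 × √(254/2) = 5.4093

δ ≈ 5.409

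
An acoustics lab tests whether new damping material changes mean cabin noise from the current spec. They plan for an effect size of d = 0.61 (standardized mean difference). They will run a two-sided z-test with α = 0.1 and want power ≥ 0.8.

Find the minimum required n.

n = 17

Set Φ(δ − 1.645) = 0.8; then δ − 1.645 = Φ⁻¹(0.8) = 0.842, giving δ = 2.486.
(The Φ(−δ − z_{α/2}) term is vanishingly small for δ > 0 and is dropped in the standard sample-size formula.)
δ = d·√n ⇒ n = (δ/d)² = (2.486 / 0.61)² = 16.62.
Round up to the next whole unit.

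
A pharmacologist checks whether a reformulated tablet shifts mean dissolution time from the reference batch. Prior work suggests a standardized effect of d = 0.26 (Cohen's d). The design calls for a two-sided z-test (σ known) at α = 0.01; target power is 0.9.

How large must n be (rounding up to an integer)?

n = 221

For power 0.9 need Φ(δ − z_{0.005}) = 0.9, so δ = z_{0.005} + z_{0.10} = 2.576 + 1.282 = 3.857.
(For δ > 0 the lower-tail rejection region contributes negligibly to power, so the one-term inversion is standard.)
δ = d·√n ⇒ n = (δ/d)² = (3.857 / 0.26)² = 220.11.
Round up to the next whole unit.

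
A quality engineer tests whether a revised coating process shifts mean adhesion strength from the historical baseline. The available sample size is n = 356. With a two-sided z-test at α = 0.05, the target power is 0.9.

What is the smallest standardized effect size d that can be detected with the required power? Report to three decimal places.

Need Φ(δ − 1.960) = 0.9, so δ = 1.960 + 1.282 = 3.242.
(The second rejection-region term Φ(−δ − z_{α/2}) is negligible and dropped.)
δ = d·√n ⇒ d = δ/√n = 3.242/√356 = 0.1718.

d ≈ 0.172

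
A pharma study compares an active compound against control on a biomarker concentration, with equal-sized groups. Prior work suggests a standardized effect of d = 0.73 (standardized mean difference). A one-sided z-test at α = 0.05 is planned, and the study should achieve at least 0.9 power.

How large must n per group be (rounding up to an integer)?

Set Φ(δ − 1.645) = 0.9; then δ − 1.645 = Φ⁻¹(0.9) = 1.282, giving δ = 2.926.
δ = d·√(n/2) ⇒ n = 2(δ/d)² = 2 × (2.926 / 0.73)² = 32.14.
Round up to the next whole unit.

n = 33 per group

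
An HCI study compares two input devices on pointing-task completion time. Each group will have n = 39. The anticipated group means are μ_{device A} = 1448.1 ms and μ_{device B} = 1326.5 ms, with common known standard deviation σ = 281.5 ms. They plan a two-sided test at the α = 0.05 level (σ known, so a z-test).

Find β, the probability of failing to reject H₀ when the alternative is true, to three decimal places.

β ≈ 0.521

Standardized effect: d = |μ_{device A} − μ_{device B}| / σ = |1448.1 − 1326.5| / 281.5 = 0.4320
Noncentrality parameter: δ = d·√(n/2) = 0.4320 × √(39/2) = 1.9075
Two-sided α = 0.05 → critical value z_{0.025} = 1.960.
Power = Φ(δ − 1.960) + Φ(−δ − 1.960) = Φ(-0.052) + Φ(-3.867) = 0.4791 + 0.0001 = 0.4791.
Type II error: β = 1 − power = 1 − 0.4791 = 0.5209.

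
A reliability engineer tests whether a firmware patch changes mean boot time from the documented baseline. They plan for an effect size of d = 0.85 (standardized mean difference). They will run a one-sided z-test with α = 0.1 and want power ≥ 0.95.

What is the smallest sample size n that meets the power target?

n = 12

For power 0.95 need Φ(δ − z_{0.1}) = 0.95, so δ = z_{0.1} + z_{0.05} = 1.282 + 1.645 = 2.926.
δ = d·√n ⇒ n = (δ/d)² = (2.926 / 0.85)² = 11.85.
Rounding up, n = 12.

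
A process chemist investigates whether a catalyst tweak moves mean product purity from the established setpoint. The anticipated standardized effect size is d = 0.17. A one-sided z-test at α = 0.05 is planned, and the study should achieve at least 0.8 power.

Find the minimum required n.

For power 0.8 need Φ(δ − z_{0.05}) = 0.8, so δ = z_{0.05} + z_{0.20} = 1.645 + 0.842 = 2.486.
δ = d·√n ⇒ n = (δ/d)² = (2.486 / 0.17)² = 213.93.
Round up to the next whole unit.

n = 214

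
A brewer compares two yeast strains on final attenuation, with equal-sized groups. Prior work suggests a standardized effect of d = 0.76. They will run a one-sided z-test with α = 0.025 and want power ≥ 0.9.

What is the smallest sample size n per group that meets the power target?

n = 37 per group

For power 0.9 need Φ(δ − z_{0.025}) = 0.9, so δ = z_{0.025} + z_{0.10} = 1.960 + 1.282 = 3.242.
δ = d·√(n/2) ⇒ n = 2(δ/d)² = 2 × (3.242 / 0.76)² = 36.38.
Round up to the next whole unit.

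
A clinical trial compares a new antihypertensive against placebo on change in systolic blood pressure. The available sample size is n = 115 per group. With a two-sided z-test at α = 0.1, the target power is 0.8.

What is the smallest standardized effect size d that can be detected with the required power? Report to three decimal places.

d ≈ 0.328

Required noncentrality: δ = z_{0.05} + z_{0.20} = 1.645 + 0.842 = 2.486.
(The second rejection-region term Φ(−δ − z_{α/2}) is negligible and dropped.)
δ = d·√(n/2) ⇒ d = δ/√(n/2) = 2.486/√(115/2) = 0.3279.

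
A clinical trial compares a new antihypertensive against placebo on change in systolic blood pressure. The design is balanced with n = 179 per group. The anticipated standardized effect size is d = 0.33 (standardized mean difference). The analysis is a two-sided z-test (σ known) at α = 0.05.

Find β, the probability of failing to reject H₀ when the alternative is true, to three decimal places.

Noncentrality parameter: δ = d·√(n/2) = 0.33 × √(179/2) = 3.1219
Two-sided α = 0.05 → critical value z_{0.025} = 1.960.
Power = Φ(δ − 1.960) + Φ(−δ − 1.960) = Φ(1.162) + Φ(-5.082) = 0.8774 + 0.0000 = 0.8774.
Type II error: β = 1 − power = 1 − 0.8774 = 0.1226.

β ≈ 0.123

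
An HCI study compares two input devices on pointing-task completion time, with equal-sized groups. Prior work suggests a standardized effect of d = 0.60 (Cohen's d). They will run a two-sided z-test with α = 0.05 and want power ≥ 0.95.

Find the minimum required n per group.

n = 73 per group

For power 0.95 need Φ(δ − z_{0.025}) = 0.95, so δ = z_{0.025} + z_{0.05} = 1.960 + 1.645 = 3.605.
(Ignoring the negligible lower-tail rejection probability gives the usual closed-form inversion.)
δ = d·√(n/2) ⇒ n = 2(δ/d)² = 2 × (3.605 / 0.60)² = 72.19.
Rounding up, n = 73 per group.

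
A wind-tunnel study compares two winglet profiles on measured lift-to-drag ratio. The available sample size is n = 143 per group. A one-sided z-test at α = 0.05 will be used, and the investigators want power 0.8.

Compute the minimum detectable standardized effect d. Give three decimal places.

d ≈ 0.294

Need Φ(δ − 1.645) = 0.8, so δ = 1.645 + 0.842 = 2.486.
δ = d·√(n/2) ⇒ d = δ/√(n/2) = 2.486/√(143/2) = 0.2941.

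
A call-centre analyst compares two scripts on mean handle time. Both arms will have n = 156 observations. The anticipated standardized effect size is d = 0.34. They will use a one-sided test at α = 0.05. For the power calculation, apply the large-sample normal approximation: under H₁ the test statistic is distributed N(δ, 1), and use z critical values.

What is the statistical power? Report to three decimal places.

Power ≈ 0.913

Noncentrality parameter: λ = d·√(n/2) = 0.34 × √(156/2) = 3.0028
Critical value for a one-sided test at α = 0.05: z_α = 1.645.
Power = P(Z > 1.645 − λ) = Φ(1.358) = 0.9128.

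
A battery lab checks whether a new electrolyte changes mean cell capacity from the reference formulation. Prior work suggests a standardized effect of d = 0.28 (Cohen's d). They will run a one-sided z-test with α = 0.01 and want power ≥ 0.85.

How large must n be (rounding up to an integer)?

Set Φ(δ − 2.326) = 0.85; then δ − 2.326 = Φ⁻¹(0.85) = 1.036, giving δ = 3.363.
δ = d·√n ⇒ n = (δ/d)² = (3.363 / 0.28)² = 144.24.
Rounding up, n = 145.

n = 145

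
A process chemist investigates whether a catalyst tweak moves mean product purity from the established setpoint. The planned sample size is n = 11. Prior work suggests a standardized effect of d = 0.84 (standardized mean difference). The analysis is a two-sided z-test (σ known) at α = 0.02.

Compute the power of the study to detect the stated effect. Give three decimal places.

Power ≈ 0.677

Noncentrality parameter: δ = d·√n = 0.84 × √11 = 2.7860
Critical value for a two-sided test at α = 0.02: z_{α/2} = 2.326.
Power = Φ(δ − 2.326) + Φ(−δ − 2.326) = Φ(0.460) + Φ(-5.112) = 0.6771 + 0.0000 = 0.6771.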